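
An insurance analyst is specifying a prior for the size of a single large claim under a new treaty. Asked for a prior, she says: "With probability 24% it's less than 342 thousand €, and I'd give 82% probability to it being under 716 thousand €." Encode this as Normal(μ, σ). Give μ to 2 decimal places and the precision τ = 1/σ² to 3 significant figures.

μ = 504.89, τ = 1.88e-05

For Normal(μ,σ), the p-quantile is μ + z_p·σ. Here z_{0.24} = -0.7063, z_{0.82} = 0.9154.
So 342 = μ − 0.7063σ and 716 = μ + 0.9154σ.
Subtracting: σ = (716 − 342)/(0.9154 − (-0.7063)) = 230.63.
Then μ = 342 − (-0.7063)·230.63 = 504.89.
Precision τ = 1/σ² = 1/230.6² = 1.88e-05.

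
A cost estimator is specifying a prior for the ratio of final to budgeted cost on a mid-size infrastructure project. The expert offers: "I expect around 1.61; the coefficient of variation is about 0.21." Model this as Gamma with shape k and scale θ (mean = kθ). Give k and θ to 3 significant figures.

k ≈ 22.7, θ ≈ 0.071

For Gamma(k, scale θ): mean = kθ, variance = kθ², so CV = 1/√k.
CV = 0.21, hence k = 1/CV² = 22.7.
Then θ = mean/k = 1.61/22.7 = 0.071.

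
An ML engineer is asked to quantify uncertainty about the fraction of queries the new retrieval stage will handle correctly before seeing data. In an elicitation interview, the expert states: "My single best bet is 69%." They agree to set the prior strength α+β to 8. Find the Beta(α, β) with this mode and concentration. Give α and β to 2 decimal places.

α = 5.14, β = 2.86

For α,β > 1 the Beta mode is (α−1)/(α+β−2). With α+β = 8, the mode is (α−1)/6.
Set (α−1)/6 = 0.69 → α = 1 + 0.69·6 = 5.14.
β = 8 − α = 2.86.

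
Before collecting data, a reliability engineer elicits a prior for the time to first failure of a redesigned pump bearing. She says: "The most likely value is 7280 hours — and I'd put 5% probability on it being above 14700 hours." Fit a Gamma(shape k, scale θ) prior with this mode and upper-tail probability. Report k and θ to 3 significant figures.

k ≈ 6.61, θ ≈ 1300

Gamma(k,θ) with k>1 has mode (k−1)θ, so θ = 7280/(k−1).
Need P(X < 14700) = 0.95 with θ tied to k this way. Start at k = 2, θ = 7280: P(X<14700) ≈ 0.599.
Too low — raise k to concentrate. Iterating converges to k ≈ 6.61.
Then θ = 7280/(6.61−1) ≈ 1300.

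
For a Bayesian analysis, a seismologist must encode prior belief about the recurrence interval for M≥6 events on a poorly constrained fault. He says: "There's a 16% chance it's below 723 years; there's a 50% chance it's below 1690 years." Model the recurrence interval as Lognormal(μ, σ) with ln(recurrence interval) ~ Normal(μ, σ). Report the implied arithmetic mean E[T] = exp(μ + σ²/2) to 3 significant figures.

E[T] ≈ 2430 years

If T ~ Lognormal(μ,σ) then ln T ~ Normal(μ,σ), so the p-quantile of ln T is μ + z_p·σ.
ln(723) = 6.583 and ln(1690) = 7.432; z_{0.16} = -0.9945, z_{0.5} = 0.
σ = (7.432 − 6.583)/(0 − (-0.9945)) = 0.854.
μ = 6.583 − (-0.9945)·0.854 = 7.432.
E[T] = exp(μ + σ²/2) = exp(7.432 + 0.3645) = 2430 years.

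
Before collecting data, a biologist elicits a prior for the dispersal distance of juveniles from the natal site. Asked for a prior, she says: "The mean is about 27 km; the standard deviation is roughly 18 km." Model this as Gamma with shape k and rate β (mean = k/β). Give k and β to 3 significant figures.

k ≈ 2.25, β ≈ 0.0833

For Gamma(k, rate β): mean = k/β, variance = k/β², so CV = 1/√k.
CV = SD/mean = 18/27 = 0.6667, hence k = 1/CV² = 2.25.
Then β = k/mean = 2.25/27 = 0.0833.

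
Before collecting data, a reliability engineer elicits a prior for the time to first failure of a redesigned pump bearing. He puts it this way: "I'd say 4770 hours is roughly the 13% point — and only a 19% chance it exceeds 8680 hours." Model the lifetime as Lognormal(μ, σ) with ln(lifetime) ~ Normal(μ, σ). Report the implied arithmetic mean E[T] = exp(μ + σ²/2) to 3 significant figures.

If T ~ Lognormal(μ,σ) then ln T ~ Normal(μ,σ), so the p-quantile of ln T is μ + z_p·σ.
ln(4770) = 8.47 and ln(8680) = 9.069; z_{0.13} = -1.126, z_{0.81} = 0.8779.
σ = (9.069 − 8.47)/(0.8779 − (-1.126)) = 0.299.
μ = 8.47 − (-1.126)·0.299 = 8.807.
E[T] = exp(μ + σ²/2) = exp(8.807 + 0.0446) = 6980 hours.

E[T] ≈ 6980 hours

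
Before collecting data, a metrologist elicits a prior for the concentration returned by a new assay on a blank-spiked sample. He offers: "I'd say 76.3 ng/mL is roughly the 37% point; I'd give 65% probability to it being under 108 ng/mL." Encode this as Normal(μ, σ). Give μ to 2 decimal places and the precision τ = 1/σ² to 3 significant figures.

μ = 90.97, τ = 0.000512

For Normal(μ,σ), the p-quantile is μ + z_p·σ. Here z_{0.37} = -0.3319, z_{0.65} = 0.3853.
So 76.3 = μ − 0.3319σ and 108 = μ + 0.3853σ.
Subtracting: σ = (108 − 76.3)/(0.3853 − (-0.3319)) = 44.20.
Then μ = 76.3 − (-0.3319)·44.20 = 90.97.
Precision τ = 1/σ² = 1/44.2² = 0.000512.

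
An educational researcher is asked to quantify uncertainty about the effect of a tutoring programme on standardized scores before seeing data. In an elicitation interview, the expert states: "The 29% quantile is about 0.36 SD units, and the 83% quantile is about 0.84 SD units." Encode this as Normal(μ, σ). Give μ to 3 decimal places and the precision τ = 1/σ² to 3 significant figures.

μ = 0.536, τ = 9.86

For Normal(μ,σ), the p-quantile is μ + z_p·σ. Here z_{0.29} = -0.5534, z_{0.83} = 0.9542.
So 0.36 = μ − 0.5534σ and 0.84 = μ + 0.9542σ.
Subtracting: σ = (0.84 − 0.36)/(0.9542 − (-0.5534)) = 0.318.
Then μ = 0.36 − (-0.5534)·0.318 = 0.536.
Precision τ = 1/σ² = 1/0.3184² = 9.86.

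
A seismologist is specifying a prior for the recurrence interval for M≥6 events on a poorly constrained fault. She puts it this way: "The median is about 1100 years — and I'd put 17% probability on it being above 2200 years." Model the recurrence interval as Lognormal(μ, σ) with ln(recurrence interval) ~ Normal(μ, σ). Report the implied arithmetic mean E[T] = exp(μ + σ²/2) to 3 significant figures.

If T ~ Lognormal(μ,σ) then ln T ~ Normal(μ,σ), so the p-quantile of ln T is μ + z_p·σ.
ln(1100) = 7.003 and ln(2200) = 7.696; z_{0.5} = 0, z_{0.83} = 0.9542.
σ = (7.696 − 7.003)/(0.9542 − (0)) = 0.726.
μ = 7.003 − (0)·0.726 = 7.003.
E[T] = exp(μ + σ²/2) = exp(7.003 + 0.2639) = 1430 years.

E[T] ≈ 1430 years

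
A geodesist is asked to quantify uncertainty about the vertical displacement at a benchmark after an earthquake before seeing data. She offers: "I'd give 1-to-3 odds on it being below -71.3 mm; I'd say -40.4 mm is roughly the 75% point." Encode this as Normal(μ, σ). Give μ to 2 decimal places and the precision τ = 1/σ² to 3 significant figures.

For Normal(μ,σ), the p-quantile is μ + z_p·σ. Here z_{0.25} = -0.6745, z_{0.75} = 0.6745.
So -71.3 = μ − 0.6745σ and -40.4 = μ + 0.6745σ.
Subtracting: σ = (-40.4 − -71.3)/(0.6745 − (-0.6745)) = 22.91.
Then μ = -71.3 − (-0.6745)·22.91 = -55.85.
Precision τ = 1/σ² = 1/22.91² = 0.00191.

μ = -55.85, τ = 0.00191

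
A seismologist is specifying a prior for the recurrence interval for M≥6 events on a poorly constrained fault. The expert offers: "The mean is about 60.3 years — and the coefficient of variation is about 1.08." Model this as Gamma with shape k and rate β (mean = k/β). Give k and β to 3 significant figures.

k ≈ 0.857, β ≈ 0.0142

For Gamma(k, rate β): mean = k/β, variance = k/β², so CV = 1/√k.
CV = 1.08, hence k = 1/CV² = 0.857.
Then β = k/mean = 0.857/60.3 = 0.0142.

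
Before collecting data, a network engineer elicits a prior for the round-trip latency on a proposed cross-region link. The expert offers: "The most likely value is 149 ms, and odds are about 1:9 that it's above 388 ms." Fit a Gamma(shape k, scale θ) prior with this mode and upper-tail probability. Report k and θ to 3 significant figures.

Gamma(k,θ) with k>1 has mode (k−1)θ, so θ = 149/(k−1).
Need P(X < 388) = 0.9 with θ tied to k this way. Start at k = 2, θ = 149: P(X<388) ≈ 0.733.
Too low — raise k to concentrate. Iterating converges to k ≈ 3.09.
Then θ = 149/(3.09−1) ≈ 71.2.

k ≈ 3.09, θ ≈ 71.2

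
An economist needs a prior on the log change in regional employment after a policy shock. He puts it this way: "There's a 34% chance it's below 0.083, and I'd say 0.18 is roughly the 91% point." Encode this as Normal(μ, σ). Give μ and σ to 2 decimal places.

For Normal(μ,σ), the p-quantile is μ + z_p·σ. Here z_{0.34} = -0.4125, z_{0.91} = 1.341.
So 0.083 = μ − 0.4125σ and 0.18 = μ + 1.341σ.
Subtracting: σ = (0.18 − 0.083)/(1.341 − (-0.4125)) = 0.06.
Then μ = 0.083 − (-0.4125)·0.06 = 0.11.

μ = 0.11, σ = 0.06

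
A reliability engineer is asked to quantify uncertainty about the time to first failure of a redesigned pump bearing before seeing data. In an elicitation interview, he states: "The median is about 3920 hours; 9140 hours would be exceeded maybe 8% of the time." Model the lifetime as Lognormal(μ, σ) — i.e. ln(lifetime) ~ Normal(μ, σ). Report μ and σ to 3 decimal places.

μ ≈ 8.274, σ ≈ 0.603

If T ~ Lognormal(μ,σ) then ln T ~ Normal(μ,σ), so the p-quantile of ln T is μ + z_p·σ.
ln(3920) = 8.274 and ln(9140) = 9.12; z_{0.5} = 0, z_{0.92} = 1.405.
σ = (9.12 − 8.274)/(1.405 − (0)) = 0.603.
μ = 8.274 − (0)·0.603 = 8.274.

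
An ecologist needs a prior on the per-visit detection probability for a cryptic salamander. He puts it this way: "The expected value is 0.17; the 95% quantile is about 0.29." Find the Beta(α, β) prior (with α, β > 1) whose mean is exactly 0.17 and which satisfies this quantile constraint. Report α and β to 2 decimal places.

With mean 0.17 fixed, write α = 0.17s, β = 0.83s where s = α+β.
Need P(θ < 0.29) = 0.95 under Beta(0.17s, 0.83s). Normal approximation: (q−m)/√(m(1−m)/s) ≈ z_{0.95} = 1.64, so s ≈ 0.17·0.83·(1.64)²/(0.29−0.17)² = 26.5.
At s = 26.5: P(θ<0.29) ≈ 0.937. Adjusting to match 0.95 gives s ≈ 31.19.
So α = 0.17·31.19 ≈ 5.30, β = 0.83·31.19 ≈ 25.89.

α ≈ 5.30, β ≈ 25.89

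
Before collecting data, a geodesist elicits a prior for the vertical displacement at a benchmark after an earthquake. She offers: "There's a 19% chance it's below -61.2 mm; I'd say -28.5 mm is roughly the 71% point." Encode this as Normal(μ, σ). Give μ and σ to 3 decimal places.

μ = -41.143, σ = 22.847

The p-quantile of Normal(μ,σ) is μ + z_p·σ, with z_{0.19} = -0.8779 and z_{0.71} = 0.5534.
Eliminate σ: μ = (z₂·x₁ − z₁·x₂)/(z₂ − z₁) = (0.5534·-61.2 − (-0.8779)·-28.5)/1.431 = -41.143.
Then σ = (x₂ − x₁)/(z₂ − z₁) = (-28.5 − -61.2)/1.431 = 22.847.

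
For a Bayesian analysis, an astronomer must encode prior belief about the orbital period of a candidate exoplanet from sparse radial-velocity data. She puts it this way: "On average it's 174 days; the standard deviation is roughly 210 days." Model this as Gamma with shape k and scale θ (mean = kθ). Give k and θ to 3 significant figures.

For Gamma(k, scale θ): mean = kθ, variance = kθ², so CV = 1/√k.
CV = SD/mean = 210/174 = 1.207, hence k = 1/CV² = 0.687.
Then θ = mean/k = 174/0.687 = 253.

k ≈ 0.687, θ ≈ 253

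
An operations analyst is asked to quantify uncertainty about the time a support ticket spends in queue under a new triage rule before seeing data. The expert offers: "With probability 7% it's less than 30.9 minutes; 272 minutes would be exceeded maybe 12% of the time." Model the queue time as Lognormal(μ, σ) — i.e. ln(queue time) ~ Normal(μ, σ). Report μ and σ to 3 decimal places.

If T ~ Lognormal(μ,σ) then ln T ~ Normal(μ,σ), so the p-quantile of ln T is μ + z_p·σ.
ln(30.9) = 3.431 and ln(272) = 5.606; z_{0.07} = -1.476, z_{0.88} = 1.175.
σ = (5.606 − 3.431)/(1.175 − (-1.476)) = 0.821.
μ = 3.431 − (-1.476)·0.821 = 4.642.

μ ≈ 4.642, σ ≈ 0.821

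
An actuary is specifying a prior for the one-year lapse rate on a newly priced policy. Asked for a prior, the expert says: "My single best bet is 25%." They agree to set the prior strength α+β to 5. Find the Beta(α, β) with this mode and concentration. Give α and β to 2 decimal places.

For α,β > 1 the Beta mode is (α−1)/(α+β−2). With α+β = 5, the mode is (α−1)/3.
Set (α−1)/3 = 0.25 → α = 1 + 0.25·3 = 1.75.
β = 5 − α = 3.25.

α = 1.75, β = 3.25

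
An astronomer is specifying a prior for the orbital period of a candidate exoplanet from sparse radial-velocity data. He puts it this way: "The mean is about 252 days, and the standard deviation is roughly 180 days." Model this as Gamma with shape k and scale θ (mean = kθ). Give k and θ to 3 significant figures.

k ≈ 1.96, θ ≈ 129

For Gamma(k, scale θ): mean = kθ, variance = kθ², so CV = 1/√k.
CV = SD/mean = 180/252 = 0.7143, hence k = 1/CV² = 1.96.
Then θ = mean/k = 252/1.96 = 129.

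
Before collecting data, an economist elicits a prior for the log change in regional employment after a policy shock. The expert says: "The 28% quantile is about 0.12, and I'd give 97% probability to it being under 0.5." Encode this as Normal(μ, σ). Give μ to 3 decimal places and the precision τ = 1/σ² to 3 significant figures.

For Normal(μ,σ), the p-quantile is μ + z_p·σ. Here z_{0.28} = -0.5828, z_{0.97} = 1.881.
So 0.12 = μ − 0.5828σ and 0.5 = μ + 1.881σ.
Subtracting: σ = (0.5 − 0.12)/(1.881 − (-0.5828)) = 0.154.
Then μ = 0.12 − (-0.5828)·0.154 = 0.210.
Precision τ = 1/σ² = 1/0.1542² = 42.

μ = 0.210, τ = 42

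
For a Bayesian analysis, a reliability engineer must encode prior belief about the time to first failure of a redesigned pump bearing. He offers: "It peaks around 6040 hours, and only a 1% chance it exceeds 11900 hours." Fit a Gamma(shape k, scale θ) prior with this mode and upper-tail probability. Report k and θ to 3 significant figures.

k ≈ 11.7, θ ≈ 564

Gamma(k,θ) with k>1 has mode (k−1)θ, so θ = 6040/(k−1).
Need P(X < 11900) = 0.99 with θ tied to k this way. Start at k = 2, θ = 6040: P(X<11900) ≈ 0.586.
Too low — raise k to concentrate. Iterating converges to k ≈ 11.7.
Then θ = 6040/(11.7−1) ≈ 564.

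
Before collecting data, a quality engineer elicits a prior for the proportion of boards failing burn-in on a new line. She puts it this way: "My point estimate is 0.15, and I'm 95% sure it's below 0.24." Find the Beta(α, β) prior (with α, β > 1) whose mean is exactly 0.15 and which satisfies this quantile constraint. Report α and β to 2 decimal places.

α ≈ 7.44, β ≈ 42.15

With mean 0.15 fixed, write α = 0.15s, β = 0.85s where s = α+β.
Need P(θ < 0.24) = 0.95 under Beta(0.15s, 0.85s). Normal approximation: (q−m)/√(m(1−m)/s) ≈ z_{0.95} = 1.64, so s ≈ 0.15·0.85·(1.64)²/(0.24−0.15)² = 42.6.
At s = 42.6: P(θ<0.24) ≈ 0.938. Adjusting to match 0.95 gives s ≈ 49.59.
So α = 0.15·49.59 ≈ 7.44, β = 0.85·49.59 ≈ 42.15.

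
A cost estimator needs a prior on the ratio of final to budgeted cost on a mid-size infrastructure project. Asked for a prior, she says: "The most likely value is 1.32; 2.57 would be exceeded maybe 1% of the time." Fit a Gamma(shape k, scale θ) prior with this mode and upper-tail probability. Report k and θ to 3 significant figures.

Gamma(k,θ) with k>1 has mode (k−1)θ, so θ = 1.32/(k−1).
Need P(X < 2.57) = 0.99 with θ tied to k this way. Start at k = 2, θ = 1.32: P(X<2.57) ≈ 0.579.
Too low — raise k to concentrate. Iterating converges to k ≈ 12.1.
Then θ = 1.32/(12.1−1) ≈ 0.119.

k ≈ 12.1, θ ≈ 0.119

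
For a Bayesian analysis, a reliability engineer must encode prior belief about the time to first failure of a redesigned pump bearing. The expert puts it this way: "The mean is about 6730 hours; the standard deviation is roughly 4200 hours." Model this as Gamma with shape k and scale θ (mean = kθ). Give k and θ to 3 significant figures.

For Gamma(k, scale θ): mean = kθ, variance = kθ², so CV = 1/√k.
CV = SD/mean = 4200/6730 = 0.6241, hence k = 1/CV² = 2.57.
Then θ = mean/k = 6730/2.57 = 2620.

k ≈ 2.57, θ ≈ 2620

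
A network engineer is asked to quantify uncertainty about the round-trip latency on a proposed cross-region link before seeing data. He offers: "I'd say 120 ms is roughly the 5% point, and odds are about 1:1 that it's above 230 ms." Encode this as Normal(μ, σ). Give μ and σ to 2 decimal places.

The p-quantile of Normal(μ,σ) is μ + z_p·σ, with z_{0.05} = -1.645 and z_{0.5} = 0.
Eliminate σ: μ = (z₂·x₁ − z₁·x₂)/(z₂ − z₁) = (0·120 − (-1.645)·230)/1.645 = 230.00.
Then σ = (x₂ − x₁)/(z₂ − z₁) = (230 − 120)/1.645 = 66.88.

μ = 230.00, σ = 66.88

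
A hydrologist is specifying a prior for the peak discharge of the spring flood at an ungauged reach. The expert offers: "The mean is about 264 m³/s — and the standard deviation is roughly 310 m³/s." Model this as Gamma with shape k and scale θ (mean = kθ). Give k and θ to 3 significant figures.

k ≈ 0.725, θ ≈ 364

For Gamma(k, scale θ): mean = kθ, variance = kθ², so CV = 1/√k.
CV = SD/mean = 310/264 = 1.174, hence k = 1/CV² = 0.725.
Then θ = mean/k = 264/0.725 = 364.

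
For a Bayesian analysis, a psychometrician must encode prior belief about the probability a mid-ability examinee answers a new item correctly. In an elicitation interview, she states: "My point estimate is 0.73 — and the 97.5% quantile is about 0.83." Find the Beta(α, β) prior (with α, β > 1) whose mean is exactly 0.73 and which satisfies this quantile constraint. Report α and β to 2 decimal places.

With mean 0.73 fixed, write α = 0.73s, β = 0.27s where s = α+β.
Need P(θ < 0.83) = 0.975 under Beta(0.73s, 0.27s). Normal approximation: (q−m)/√(m(1−m)/s) ≈ z_{0.975} = 1.96, so s ≈ 0.73·0.27·(1.96)²/(0.83−0.73)² = 75.7.
At s = 75.7: P(θ<0.83) ≈ 0.983. Adjusting to match 0.975 gives s ≈ 64.86.
So α = 0.73·64.86 ≈ 47.35, β = 0.27·64.86 ≈ 17.51.

α ≈ 47.35, β ≈ 17.51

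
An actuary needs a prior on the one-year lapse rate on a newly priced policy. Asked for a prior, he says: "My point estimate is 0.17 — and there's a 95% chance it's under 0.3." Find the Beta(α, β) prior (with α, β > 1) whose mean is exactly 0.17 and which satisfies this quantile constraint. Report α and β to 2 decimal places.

With mean 0.17 fixed, write α = 0.17s, β = 0.83s where s = α+β.
Need P(θ < 0.3) = 0.95 under Beta(0.17s, 0.83s). Normal approximation: (q−m)/√(m(1−m)/s) ≈ z_{0.95} = 1.64, so s ≈ 0.17·0.83·(1.64)²/(0.3−0.17)² = 22.6.
At s = 22.6: P(θ<0.3) ≈ 0.937. Adjusting to match 0.95 gives s ≈ 26.81.
So α = 0.17·26.81 ≈ 4.56, β = 0.83·26.81 ≈ 22.25.

α ≈ 4.56, β ≈ 22.25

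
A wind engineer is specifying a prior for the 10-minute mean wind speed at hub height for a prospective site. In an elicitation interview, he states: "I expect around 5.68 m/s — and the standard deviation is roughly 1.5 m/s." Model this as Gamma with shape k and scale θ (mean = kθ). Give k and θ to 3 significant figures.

For Gamma(k, scale θ): mean = kθ, variance = kθ², so CV = 1/√k.
CV = SD/mean = 1.5/5.68 = 0.2641, hence k = 1/CV² = 14.3.
Then θ = mean/k = 5.68/14.3 = 0.396.

k ≈ 14.3, θ ≈ 0.396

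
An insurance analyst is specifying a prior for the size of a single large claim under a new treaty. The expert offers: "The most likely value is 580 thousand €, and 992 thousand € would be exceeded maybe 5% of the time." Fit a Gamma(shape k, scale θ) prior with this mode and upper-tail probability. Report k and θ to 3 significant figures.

Gamma(k,θ) with k>1 has mode (k−1)θ, so θ = 580/(k−1).
Need P(X < 992) = 0.95 with θ tied to k this way. Start at k = 2, θ = 580: P(X<992) ≈ 0.510.
Too low — raise k to concentrate. Iterating converges to k ≈ 10.7.
Then θ = 580/(10.7−1) ≈ 59.8.

k ≈ 10.7, θ ≈ 59.8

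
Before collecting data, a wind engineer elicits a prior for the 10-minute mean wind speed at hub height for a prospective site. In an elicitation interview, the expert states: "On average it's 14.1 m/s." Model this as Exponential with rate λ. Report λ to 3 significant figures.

λ ≈ 0.0709

Exponential mean = 1/λ, so λ = 1/14.1 = 0.0709.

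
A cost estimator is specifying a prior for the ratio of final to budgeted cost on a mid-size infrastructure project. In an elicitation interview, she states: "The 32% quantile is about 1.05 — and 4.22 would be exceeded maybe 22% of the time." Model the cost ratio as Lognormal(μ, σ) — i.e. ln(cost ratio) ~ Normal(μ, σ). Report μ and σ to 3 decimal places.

μ ≈ 0.574, σ ≈ 1.122

If T ~ Lognormal(μ,σ) then ln T ~ Normal(μ,σ), so the p-quantile of ln T is μ + z_p·σ.
ln(1.05) = 0.04879 and ln(4.22) = 1.44; z_{0.32} = -0.4677, z_{0.78} = 0.7722.
σ = (1.44 − 0.04879)/(0.7722 − (-0.4677)) = 1.122.
μ = 0.04879 − (-0.4677)·1.122 = 0.574.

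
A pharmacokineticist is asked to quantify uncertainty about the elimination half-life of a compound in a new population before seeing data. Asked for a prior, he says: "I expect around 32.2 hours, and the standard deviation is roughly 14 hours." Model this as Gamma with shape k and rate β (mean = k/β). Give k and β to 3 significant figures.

k ≈ 5.29, β ≈ 0.164

For Gamma(k, rate β): mean = k/β, variance = k/β², so CV = 1/√k.
CV = SD/mean = 14/32.2 = 0.4348, hence k = 1/CV² = 5.29.
Then β = k/mean = 5.29/32.2 = 0.164.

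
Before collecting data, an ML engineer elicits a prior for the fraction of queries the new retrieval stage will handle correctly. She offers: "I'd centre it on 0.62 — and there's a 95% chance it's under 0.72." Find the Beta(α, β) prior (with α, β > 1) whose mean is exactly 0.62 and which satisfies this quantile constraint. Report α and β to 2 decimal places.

α ≈ 37.19, β ≈ 22.80

With mean 0.62 fixed, write α = 0.62s, β = 0.38s where s = α+β.
Need P(θ < 0.72) = 0.95 under Beta(0.62s, 0.38s). Normal approximation: (q−m)/√(m(1−m)/s) ≈ z_{0.95} = 1.64, so s ≈ 0.62·0.38·(1.64)²/(0.72−0.62)² = 63.7.
At s = 63.7: P(θ<0.72) ≈ 0.955. Adjusting to match 0.95 gives s ≈ 59.99.
So α = 0.62·59.99 ≈ 37.19, β = 0.38·59.99 ≈ 22.80.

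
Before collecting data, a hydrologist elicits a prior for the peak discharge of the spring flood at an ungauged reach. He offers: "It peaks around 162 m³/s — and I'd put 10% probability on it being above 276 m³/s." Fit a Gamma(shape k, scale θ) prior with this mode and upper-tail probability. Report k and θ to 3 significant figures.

k ≈ 7.67, θ ≈ 24.3

Gamma(k,θ) with k>1 has mode (k−1)θ, so θ = 162/(k−1).
Need P(X < 276) = 0.9 with θ tied to k this way. Start at k = 2, θ = 162: P(X<276) ≈ 0.508.
Too low — raise k to concentrate. Iterating converges to k ≈ 7.67.
Then θ = 162/(7.67−1) ≈ 24.3.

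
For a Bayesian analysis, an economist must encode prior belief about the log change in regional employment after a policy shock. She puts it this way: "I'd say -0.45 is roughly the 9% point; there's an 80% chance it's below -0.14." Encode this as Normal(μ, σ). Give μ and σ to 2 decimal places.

The p-quantile of Normal(μ,σ) is μ + z_p·σ, with z_{0.09} = -1.341 and z_{0.8} = 0.8416.
Eliminate σ: μ = (z₂·x₁ − z₁·x₂)/(z₂ − z₁) = (0.8416·-0.45 − (-1.341)·-0.14)/2.182 = -0.26.
Then σ = (x₂ − x₁)/(z₂ − z₁) = (-0.14 − -0.45)/2.182 = 0.14.

μ = -0.26, σ = 0.14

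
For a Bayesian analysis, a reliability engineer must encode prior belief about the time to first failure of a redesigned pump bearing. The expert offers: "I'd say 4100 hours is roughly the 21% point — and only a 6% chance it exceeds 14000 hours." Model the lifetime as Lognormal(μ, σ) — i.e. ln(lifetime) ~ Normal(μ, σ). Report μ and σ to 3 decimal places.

μ ≈ 8.738, σ ≈ 0.520

If T ~ Lognormal(μ,σ) then ln T ~ Normal(μ,σ), so the p-quantile of ln T is μ + z_p·σ.
ln(4100) = 8.319 and ln(14000) = 9.547; z_{0.21} = -0.8064, z_{0.94} = 1.555.
σ = (9.547 − 8.319)/(1.555 − (-0.8064)) = 0.520.
μ = 8.319 − (-0.8064)·0.520 = 8.738.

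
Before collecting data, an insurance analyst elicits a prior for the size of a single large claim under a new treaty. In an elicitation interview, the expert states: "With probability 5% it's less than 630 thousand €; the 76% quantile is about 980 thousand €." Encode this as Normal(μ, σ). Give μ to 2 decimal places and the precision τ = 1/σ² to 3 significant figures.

μ = 874.86, τ = 4.51e-05

For Normal(μ,σ), the p-quantile is μ + z_p·σ. Here z_{0.05} = -1.645, z_{0.76} = 0.7063.
So 630 = μ − 1.645σ and 980 = μ + 0.7063σ.
Subtracting: σ = (980 − 630)/(0.7063 − (-1.645)) = 148.86.
Then μ = 630 − (-1.645)·148.86 = 874.86.
Precision τ = 1/σ² = 1/148.9² = 4.51e-05.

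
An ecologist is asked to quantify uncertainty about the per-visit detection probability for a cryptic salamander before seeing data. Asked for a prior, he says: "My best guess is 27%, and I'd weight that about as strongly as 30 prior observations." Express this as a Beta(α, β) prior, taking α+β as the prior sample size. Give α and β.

α = 8.1, β = 21.9

Under the effective-sample-size interpretation, Beta(α, β) has prior mean α/(α+β) and prior sample size α+β.
So α+β = 30 and α/(α+β) = 0.27, giving α = 0.27·30 = 8.1 and β = 30 − 8.1 = 21.9.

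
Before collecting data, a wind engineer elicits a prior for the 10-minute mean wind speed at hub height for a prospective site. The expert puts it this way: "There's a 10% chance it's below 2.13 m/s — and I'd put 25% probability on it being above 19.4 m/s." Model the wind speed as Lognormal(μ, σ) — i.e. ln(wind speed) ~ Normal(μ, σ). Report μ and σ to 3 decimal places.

μ ≈ 2.204, σ ≈ 1.129

If T ~ Lognormal(μ,σ) then ln T ~ Normal(μ,σ), so the p-quantile of ln T is μ + z_p·σ.
ln(2.13) = 0.7561 and ln(19.4) = 2.965; z_{0.1} = -1.282, z_{0.75} = 0.6745.
σ = (2.965 − 0.7561)/(0.6745 − (-1.282)) = 1.129.
μ = 0.7561 − (-1.282)·1.129 = 2.204.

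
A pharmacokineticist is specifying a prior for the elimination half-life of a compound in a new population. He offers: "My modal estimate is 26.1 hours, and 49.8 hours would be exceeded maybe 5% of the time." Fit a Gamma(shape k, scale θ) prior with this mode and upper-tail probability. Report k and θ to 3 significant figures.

Gamma(k,θ) with k>1 has mode (k−1)θ, so θ = 26.1/(k−1).
Need P(X < 49.8) = 0.95 with θ tied to k this way. Start at k = 2, θ = 26.1: P(X<49.8) ≈ 0.569.
Too low — raise k to concentrate. Iterating converges to k ≈ 7.66.
Then θ = 26.1/(7.66−1) ≈ 3.92.

k ≈ 7.66, θ ≈ 3.92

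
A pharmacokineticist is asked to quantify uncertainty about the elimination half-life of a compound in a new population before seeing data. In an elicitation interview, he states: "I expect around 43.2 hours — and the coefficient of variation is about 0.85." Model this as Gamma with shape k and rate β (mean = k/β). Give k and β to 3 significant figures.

For Gamma(k, rate β): mean = k/β, variance = k/β², so CV = 1/√k.
CV = 0.85, hence k = 1/CV² = 1.38.
Then β = k/mean = 1.38/43.2 = 0.032.

k ≈ 1.38, β ≈ 0.032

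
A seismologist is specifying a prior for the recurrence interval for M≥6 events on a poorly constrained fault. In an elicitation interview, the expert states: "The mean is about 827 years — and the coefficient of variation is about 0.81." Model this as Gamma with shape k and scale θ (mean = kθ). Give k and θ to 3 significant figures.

For Gamma(k, scale θ): mean = kθ, variance = kθ², so CV = 1/√k.
CV = 0.81, hence k = 1/CV² = 1.52.
Then θ = mean/k = 827/1.52 = 543.

k ≈ 1.52, θ ≈ 543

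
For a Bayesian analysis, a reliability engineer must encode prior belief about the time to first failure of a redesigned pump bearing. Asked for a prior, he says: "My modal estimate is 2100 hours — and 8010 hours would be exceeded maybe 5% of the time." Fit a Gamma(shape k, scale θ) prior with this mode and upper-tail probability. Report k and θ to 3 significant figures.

k ≈ 2.42, θ ≈ 1480

Gamma(k,θ) with k>1 has mode (k−1)θ, so θ = 2100/(k−1).
Need P(X < 8010) = 0.95 with θ tied to k this way. Start at k = 2, θ = 2100: P(X<8010) ≈ 0.894.
Too low — raise k to concentrate. Iterating converges to k ≈ 2.42.
Then θ = 2100/(2.42−1) ≈ 1480.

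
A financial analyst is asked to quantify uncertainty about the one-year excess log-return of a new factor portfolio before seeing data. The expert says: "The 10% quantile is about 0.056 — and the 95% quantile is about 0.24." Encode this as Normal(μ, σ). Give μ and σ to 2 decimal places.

For Normal(μ,σ), the p-quantile is μ + z_p·σ. Here z_{0.1} = -1.282, z_{0.95} = 1.645.
So 0.056 = μ − 1.282σ and 0.24 = μ + 1.645σ.
Subtracting: σ = (0.24 − 0.056)/(1.645 − (-1.282)) = 0.06.
Then μ = 0.056 − (-1.282)·0.06 = 0.14.

μ = 0.14, σ = 0.06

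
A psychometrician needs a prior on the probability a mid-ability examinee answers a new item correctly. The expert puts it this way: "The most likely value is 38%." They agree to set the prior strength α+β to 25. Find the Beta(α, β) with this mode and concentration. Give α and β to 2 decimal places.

α = 9.74, β = 15.26

For α,β > 1 the Beta mode is (α−1)/(α+β−2). With α+β = 25, the mode is (α−1)/23.
Set (α−1)/23 = 0.38 → α = 1 + 0.38·23 = 9.74.
β = 25 − α = 15.26.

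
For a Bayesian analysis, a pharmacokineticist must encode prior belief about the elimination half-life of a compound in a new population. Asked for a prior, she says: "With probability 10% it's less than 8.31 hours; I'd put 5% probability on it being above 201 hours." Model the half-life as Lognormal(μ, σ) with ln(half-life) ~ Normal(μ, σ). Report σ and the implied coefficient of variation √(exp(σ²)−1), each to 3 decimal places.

σ ≈ 1.089, CV ≈ 1.507

If T ~ Lognormal(μ,σ) then ln T ~ Normal(μ,σ), so the p-quantile of ln T is μ + z_p·σ.
ln(8.31) = 2.117 and ln(201) = 5.303; z_{0.1} = -1.282, z_{0.95} = 1.645.
σ = (5.303 − 2.117)/(1.645 − (-1.282)) = 1.089.
μ = 2.117 − (-1.282)·1.089 = 3.513.
CV = √(exp(σ²)−1) = √(exp(1.1852)−1) = 1.507.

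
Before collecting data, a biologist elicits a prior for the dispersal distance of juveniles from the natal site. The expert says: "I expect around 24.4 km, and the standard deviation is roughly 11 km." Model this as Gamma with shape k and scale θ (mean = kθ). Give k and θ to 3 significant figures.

For Gamma(k, scale θ): mean = kθ, variance = kθ², so CV = 1/√k.
CV = SD/mean = 11/24.4 = 0.4508, hence k = 1/CV² = 4.92.
Then θ = mean/k = 24.4/4.92 = 4.96.

k ≈ 4.92, θ ≈ 4.96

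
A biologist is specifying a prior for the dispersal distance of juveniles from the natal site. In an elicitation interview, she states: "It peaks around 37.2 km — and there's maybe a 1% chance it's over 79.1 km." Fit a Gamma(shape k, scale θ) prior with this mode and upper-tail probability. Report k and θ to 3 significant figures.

k ≈ 9.53, θ ≈ 4.36

Gamma(k,θ) with k>1 has mode (k−1)θ, so θ = 37.2/(k−1).
Need P(X < 79.1) = 0.99 with θ tied to k this way. Start at k = 2, θ = 37.2: P(X<79.1) ≈ 0.627.
Too low — raise k to concentrate. Iterating converges to k ≈ 9.53.
Then θ = 37.2/(9.53−1) ≈ 4.36.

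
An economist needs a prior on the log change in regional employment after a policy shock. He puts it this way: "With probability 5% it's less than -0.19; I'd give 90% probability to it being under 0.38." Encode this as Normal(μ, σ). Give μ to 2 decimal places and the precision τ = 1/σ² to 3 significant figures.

μ = 0.13, τ = 26.4

The p-quantile of Normal(μ,σ) is μ + z_p·σ, with z_{0.05} = -1.645 and z_{0.9} = 1.282.
Eliminate σ: μ = (z₂·x₁ − z₁·x₂)/(z₂ − z₁) = (1.282·-0.19 − (-1.645)·0.38)/2.926 = 0.13.
Then σ = (x₂ − x₁)/(z₂ − z₁) = (0.38 − -0.19)/2.926 = 0.19.
Precision τ = 1/σ² = 1/0.1948² = 26.4.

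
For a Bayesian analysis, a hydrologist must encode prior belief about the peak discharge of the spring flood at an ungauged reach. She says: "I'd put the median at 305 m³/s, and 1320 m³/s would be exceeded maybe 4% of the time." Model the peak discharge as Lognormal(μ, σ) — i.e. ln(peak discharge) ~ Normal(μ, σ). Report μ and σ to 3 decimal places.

μ ≈ 5.720, σ ≈ 0.837

If T ~ Lognormal(μ,σ) then ln T ~ Normal(μ,σ), so the p-quantile of ln T is μ + z_p·σ.
ln(305) = 5.72 and ln(1320) = 7.185; z_{0.5} = 0, z_{0.96} = 1.751.
σ = (7.185 − 5.72)/(1.751 − (0)) = 0.837.
μ = 5.72 − (0)·0.837 = 5.720.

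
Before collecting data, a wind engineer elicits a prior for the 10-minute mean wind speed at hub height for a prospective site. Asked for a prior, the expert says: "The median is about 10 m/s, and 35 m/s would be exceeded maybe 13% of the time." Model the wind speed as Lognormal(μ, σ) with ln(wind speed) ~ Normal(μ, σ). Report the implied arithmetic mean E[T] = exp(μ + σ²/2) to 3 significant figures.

If T ~ Lognormal(μ,σ) then ln T ~ Normal(μ,σ), so the p-quantile of ln T is μ + z_p·σ.
ln(10) = 2.303 and ln(35) = 3.555; z_{0.5} = 0, z_{0.87} = 1.126.
σ = (3.555 − 2.303)/(1.126 − (0)) = 1.112.
μ = 2.303 − (0)·1.112 = 2.303.
E[T] = exp(μ + σ²/2) = exp(2.303 + 0.6185) = 18.6 m/s.

E[T] ≈ 18.6 m/s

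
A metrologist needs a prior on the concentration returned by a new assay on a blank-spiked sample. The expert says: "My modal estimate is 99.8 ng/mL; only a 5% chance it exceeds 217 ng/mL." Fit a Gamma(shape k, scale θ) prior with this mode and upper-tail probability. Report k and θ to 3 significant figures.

k ≈ 5.56, θ ≈ 21.9

Gamma(k,θ) with k>1 has mode (k−1)θ, so θ = 99.8/(k−1).
Need P(X < 217) = 0.95 with θ tied to k this way. Start at k = 2, θ = 99.8: P(X<217) ≈ 0.639.
Too low — raise k to concentrate. Iterating converges to k ≈ 5.56.
Then θ = 99.8/(5.56−1) ≈ 21.9.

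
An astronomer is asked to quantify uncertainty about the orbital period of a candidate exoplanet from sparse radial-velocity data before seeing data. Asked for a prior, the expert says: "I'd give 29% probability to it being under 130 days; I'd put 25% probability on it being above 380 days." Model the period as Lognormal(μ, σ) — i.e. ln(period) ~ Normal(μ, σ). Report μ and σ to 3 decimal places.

If T ~ Lognormal(μ,σ) then ln T ~ Normal(μ,σ), so the p-quantile of ln T is μ + z_p·σ.
ln(130) = 4.868 and ln(380) = 5.94; z_{0.29} = -0.5534, z_{0.75} = 0.6745.
σ = (5.94 − 4.868)/(0.6745 − (-0.5534)) = 0.874.
μ = 4.868 − (-0.5534)·0.874 = 5.351.

μ ≈ 5.351, σ ≈ 0.874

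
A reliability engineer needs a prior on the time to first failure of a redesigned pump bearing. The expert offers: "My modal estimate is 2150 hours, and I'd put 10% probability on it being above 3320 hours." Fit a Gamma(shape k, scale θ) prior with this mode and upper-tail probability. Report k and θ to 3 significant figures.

Gamma(k,θ) with k>1 has mode (k−1)θ, so θ = 2150/(k−1).
Need P(X < 3320) = 0.9 with θ tied to k this way. Start at k = 2, θ = 2150: P(X<3320) ≈ 0.457.
Too low — raise k to concentrate. Iterating converges to k ≈ 10.9.
Then θ = 2150/(10.9−1) ≈ 217.

k ≈ 10.9, θ ≈ 217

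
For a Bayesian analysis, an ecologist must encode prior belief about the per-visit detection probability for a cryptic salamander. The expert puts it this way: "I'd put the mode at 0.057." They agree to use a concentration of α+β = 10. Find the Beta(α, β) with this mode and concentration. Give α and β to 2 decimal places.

For α,β > 1 the Beta mode is (α−1)/(α+β−2). With α+β = 10, the mode is (α−1)/8.
Set (α−1)/8 = 0.057 → α = 1 + 0.057·8 = 1.46.
β = 10 − α = 8.54.

α = 1.46, β = 8.54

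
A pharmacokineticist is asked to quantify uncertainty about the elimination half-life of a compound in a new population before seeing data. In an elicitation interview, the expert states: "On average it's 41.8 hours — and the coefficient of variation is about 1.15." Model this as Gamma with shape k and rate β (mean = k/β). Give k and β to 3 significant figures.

For Gamma(k, rate β): mean = k/β, variance = k/β², so CV = 1/√k.
CV = 1.15, hence k = 1/CV² = 0.756.
Then β = k/mean = 0.756/41.8 = 0.0181.

k ≈ 0.756, β ≈ 0.0181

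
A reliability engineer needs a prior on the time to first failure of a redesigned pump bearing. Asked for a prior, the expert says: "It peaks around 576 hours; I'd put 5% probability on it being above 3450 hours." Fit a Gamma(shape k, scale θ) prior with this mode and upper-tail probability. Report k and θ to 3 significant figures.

k ≈ 1.71, θ ≈ 808

Gamma(k,θ) with k>1 has mode (k−1)θ, so θ = 576/(k−1).
Need P(X < 3450) = 0.95 with θ tied to k this way. Start at k = 2, θ = 576: P(X<3450) ≈ 0.982.
Too high — lower k to spread out. Iterating converges to k ≈ 1.71.
Then θ = 576/(1.71−1) ≈ 808.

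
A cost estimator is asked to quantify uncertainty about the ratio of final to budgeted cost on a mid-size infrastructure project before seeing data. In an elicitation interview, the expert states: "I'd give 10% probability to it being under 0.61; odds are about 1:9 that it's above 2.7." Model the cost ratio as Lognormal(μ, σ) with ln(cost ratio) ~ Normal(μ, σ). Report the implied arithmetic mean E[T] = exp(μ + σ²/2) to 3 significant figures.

E[T] ≈ 1.52

If T ~ Lognormal(μ,σ) then ln T ~ Normal(μ,σ), so the p-quantile of ln T is μ + z_p·σ.
ln(0.61) = -0.4943 and ln(2.7) = 0.9933; z_{0.1} = -1.282, z_{0.9} = 1.282.
σ = (0.9933 − -0.4943)/(1.282 − (-1.282)) = 0.580.
μ = -0.4943 − (-1.282)·0.580 = 0.249.
E[T] = exp(μ + σ²/2) = exp(0.249 + 0.1684) = 1.52.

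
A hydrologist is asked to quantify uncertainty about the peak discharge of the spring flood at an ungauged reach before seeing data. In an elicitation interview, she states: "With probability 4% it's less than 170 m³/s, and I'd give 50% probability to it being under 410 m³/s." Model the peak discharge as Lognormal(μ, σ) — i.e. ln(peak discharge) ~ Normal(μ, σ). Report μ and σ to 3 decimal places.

If T ~ Lognormal(μ,σ) then ln T ~ Normal(μ,σ), so the p-quantile of ln T is μ + z_p·σ.
ln(170) = 5.136 and ln(410) = 6.016; z_{0.04} = -1.751, z_{0.5} = 0.
σ = (6.016 − 5.136)/(0 − (-1.751)) = 0.503.
μ = 5.136 − (-1.751)·0.503 = 6.016.

μ ≈ 6.016, σ ≈ 0.503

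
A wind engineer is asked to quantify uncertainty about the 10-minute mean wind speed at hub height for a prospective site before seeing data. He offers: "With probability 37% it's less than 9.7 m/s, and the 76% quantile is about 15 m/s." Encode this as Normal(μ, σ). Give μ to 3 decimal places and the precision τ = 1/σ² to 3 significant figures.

μ = 11.394, τ = 0.0384

The p-quantile of Normal(μ,σ) is μ + z_p·σ, with z_{0.37} = -0.3319 and z_{0.76} = 0.7063.
Eliminate σ: μ = (z₂·x₁ − z₁·x₂)/(z₂ − z₁) = (0.7063·9.7 − (-0.3319)·15)/1.038 = 11.394.
Then σ = (x₂ − x₁)/(z₂ − z₁) = (15 − 9.7)/1.038 = 5.105.
Precision τ = 1/σ² = 1/5.105² = 0.0384.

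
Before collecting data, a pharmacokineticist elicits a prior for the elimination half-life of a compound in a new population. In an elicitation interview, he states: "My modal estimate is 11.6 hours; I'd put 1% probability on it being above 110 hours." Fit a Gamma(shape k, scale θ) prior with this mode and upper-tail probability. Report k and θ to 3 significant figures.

Gamma(k,θ) with k>1 has mode (k−1)θ, so θ = 11.6/(k−1).
Need P(X < 110) = 0.99 with θ tied to k this way. Start at k = 2, θ = 11.6: P(X<110) ≈ 0.999.
Too high — lower k to spread out. Iterating converges to k ≈ 1.62.
Then θ = 11.6/(1.62−1) ≈ 18.6.

k ≈ 1.62, θ ≈ 18.6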